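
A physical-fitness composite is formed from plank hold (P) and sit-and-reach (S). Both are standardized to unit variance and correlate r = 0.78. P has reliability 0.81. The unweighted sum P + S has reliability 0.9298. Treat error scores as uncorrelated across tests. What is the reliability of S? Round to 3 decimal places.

Var(P+S) = 2 + 2·0.78 = 3.560.
True-score variance = ρ_P + ρ_S + 2·0.78, so 0.9298 = (0.81 + ρ_S + 1.56) / 3.560.
ρ_S = 0.9298·3.560 − 0.81 − 1.56 = 0.940.

0.940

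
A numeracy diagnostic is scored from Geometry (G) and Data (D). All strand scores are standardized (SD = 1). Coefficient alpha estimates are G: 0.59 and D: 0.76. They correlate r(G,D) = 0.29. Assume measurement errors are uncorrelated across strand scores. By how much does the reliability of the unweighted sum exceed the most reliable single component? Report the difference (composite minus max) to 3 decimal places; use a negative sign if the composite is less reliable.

Var(sum) = 2 + 0.58 = 2.58; true-score variance = 1.35 + 0.58 = 1.93; composite reliability = 0.7481.
Max component reliability = 0.7600.
Difference = 0.7481 − 0.7600 = -0.012.

-0.012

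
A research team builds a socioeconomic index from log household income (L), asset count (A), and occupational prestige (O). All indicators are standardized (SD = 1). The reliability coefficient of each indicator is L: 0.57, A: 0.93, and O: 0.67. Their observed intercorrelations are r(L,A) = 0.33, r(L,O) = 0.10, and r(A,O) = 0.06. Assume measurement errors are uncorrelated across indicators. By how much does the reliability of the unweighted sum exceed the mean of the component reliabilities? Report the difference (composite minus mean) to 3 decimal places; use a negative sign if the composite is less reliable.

Var(sum) = 3 + 0.98 = 3.98; true-score variance = 2.17 + 0.98 = 3.15; composite reliability = 0.7915.
Mean component reliability = 0.7233.
Difference = 0.7915 − 0.7233 = 0.068.

0.068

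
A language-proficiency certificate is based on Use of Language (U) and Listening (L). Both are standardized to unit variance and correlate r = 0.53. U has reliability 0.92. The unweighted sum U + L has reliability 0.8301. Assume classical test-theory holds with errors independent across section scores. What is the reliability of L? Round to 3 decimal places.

Var(U+L) = 2 + 2·0.53 = 3.060.
True-score variance = ρ_U + ρ_L + 2·0.53, so 0.8301 = (0.92 + ρ_L + 1.06) / 3.060.
ρ_L = 0.8301·3.060 − 0.92 − 1.06 = 0.560.

0.560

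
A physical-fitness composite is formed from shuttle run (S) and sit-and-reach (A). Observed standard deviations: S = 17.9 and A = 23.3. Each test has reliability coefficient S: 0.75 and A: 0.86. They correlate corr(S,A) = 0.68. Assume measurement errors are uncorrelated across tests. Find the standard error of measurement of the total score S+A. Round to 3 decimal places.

Var(total) = 863.3 + 567.215 = 1430.52.
True-score variance = 707.193 + 567.215 = 1274.41, so reliability = 0.8909.
Error variance = 1430.52 − 1274.41 = 156.107; SEM = √156.107 = 12.494.

12.494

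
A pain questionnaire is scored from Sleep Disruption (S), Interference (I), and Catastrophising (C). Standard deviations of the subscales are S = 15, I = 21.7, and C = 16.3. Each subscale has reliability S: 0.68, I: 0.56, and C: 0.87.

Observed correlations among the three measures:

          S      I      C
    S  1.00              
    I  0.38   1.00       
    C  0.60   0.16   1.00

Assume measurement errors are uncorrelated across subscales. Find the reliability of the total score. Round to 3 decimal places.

0.806

Var(S+I+C) = 15² + 21.7² + 16.3² + 2·[15·21.7·0.38 + 15·16.3·0.60 + 21.7·16.3·0.16] = 961.58 + 653.967 = 1615.55.
Under uncorrelated errors the observed covariances equal the true-score covariances, so only the own-variance terms attenuate.
True-score variance = [15²·0.68 + 21.7²·0.56 + 16.3²·0.87] + 653.967 = 647.849 + 653.967 = 1301.82.
Reliability = 1301.82 / 1615.55 = 0.806.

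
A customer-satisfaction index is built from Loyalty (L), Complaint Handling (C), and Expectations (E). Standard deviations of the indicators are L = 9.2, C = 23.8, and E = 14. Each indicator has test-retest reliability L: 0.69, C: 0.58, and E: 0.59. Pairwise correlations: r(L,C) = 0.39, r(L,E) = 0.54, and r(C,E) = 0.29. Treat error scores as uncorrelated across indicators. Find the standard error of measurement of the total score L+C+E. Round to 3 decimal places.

18.561

Var(total) = 847.08 + 503.149 = 1350.23.
True-score variance = 502.577 + 503.149 = 1005.73, so reliability = 0.7449.
Error variance = 1350.23 − 1005.73 = 344.503; SEM = √344.503 = 18.561.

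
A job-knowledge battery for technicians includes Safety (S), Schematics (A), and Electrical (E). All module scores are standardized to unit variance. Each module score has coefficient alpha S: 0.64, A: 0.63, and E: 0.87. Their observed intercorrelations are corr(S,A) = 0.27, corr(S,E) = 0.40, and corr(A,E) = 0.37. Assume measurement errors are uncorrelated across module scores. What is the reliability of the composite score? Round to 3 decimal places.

0.831

Var(S+A+E) = 3 + 2·[0.27 + 0.40 + 0.37] = 3 + 2.08 = 5.08.
With uncorrelated errors the cross-covariances are all true-score covariance, so they carry over unchanged; only the diagonal terms shrink to ρᵢσᵢ².
True-score variance = [0.64 + 0.63 + 0.87] + 2.08 = 2.14 + 2.08 = 4.22.
Reliability = 4.22 / 5.08 = 0.831.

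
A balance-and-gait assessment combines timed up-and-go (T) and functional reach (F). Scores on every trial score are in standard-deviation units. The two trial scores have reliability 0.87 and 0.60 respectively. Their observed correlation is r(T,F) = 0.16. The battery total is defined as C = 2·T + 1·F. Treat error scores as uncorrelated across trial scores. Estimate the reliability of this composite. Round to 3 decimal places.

0.837

Var(C) = 2² + 1 + 2·[2·0.16] = 5 + 0.64 = 5.64.
With uncorrelated errors the cross-covariances are all true-score covariance, so they carry over unchanged; only the diagonal terms shrink to ρᵢσᵢ².
True-score variance = [2²·0.87 + 0.60] + 0.64 = 4.08 + 0.64 = 4.72.
Reliability = 4.72 / 5.64 = 0.837.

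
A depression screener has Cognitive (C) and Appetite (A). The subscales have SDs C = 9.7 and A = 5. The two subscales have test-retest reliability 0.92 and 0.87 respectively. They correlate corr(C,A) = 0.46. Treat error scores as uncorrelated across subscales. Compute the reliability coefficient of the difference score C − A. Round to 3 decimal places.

Var(C−A) = 9.7² + 5² − 2·9.7·5·0.46 = 119.09 − 44.62 = 74.47.
Under uncorrelated errors the observed covariances equal the true-score covariances, so only the own-variance terms attenuate.
True-score variance = [9.7²·0.92 + 5²·0.87] − 44.62 = 108.313 − 44.62 = 63.6928.
Reliability = 63.6928 / 74.47 = 0.855.

0.855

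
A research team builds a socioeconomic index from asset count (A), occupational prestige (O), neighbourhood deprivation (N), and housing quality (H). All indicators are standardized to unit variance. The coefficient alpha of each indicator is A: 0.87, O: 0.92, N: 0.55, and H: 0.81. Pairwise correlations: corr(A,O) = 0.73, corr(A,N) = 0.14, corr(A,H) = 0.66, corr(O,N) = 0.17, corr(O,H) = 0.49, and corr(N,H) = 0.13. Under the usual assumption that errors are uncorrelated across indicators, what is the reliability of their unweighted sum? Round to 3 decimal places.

Var(A+O+N+H) = 4 + 2·[0.73 + 0.14 + 0.66 + 0.17 + 0.49 + 0.13] = 4 + 4.64 = 8.64.
Under uncorrelated errors the observed covariances equal the true-score covariances, so only the own-variance terms attenuate.
True-score variance = [0.87 + 0.92 + 0.55 + 0.81] + 4.64 = 3.15 + 4.64 = 7.79.
Reliability = 7.79 / 8.64 = 0.902.

0.902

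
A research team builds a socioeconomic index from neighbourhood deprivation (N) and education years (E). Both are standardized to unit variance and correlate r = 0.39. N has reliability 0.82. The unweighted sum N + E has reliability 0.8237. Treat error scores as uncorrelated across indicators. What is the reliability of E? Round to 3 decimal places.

Var(N+E) = 2 + 2·0.39 = 2.780.
True-score variance = ρ_N + ρ_E + 2·0.39, so 0.8237 = (0.82 + ρ_E + 0.78) / 2.780.
ρ_E = 0.8237·2.780 − 0.82 − 0.78 = 0.690.

0.690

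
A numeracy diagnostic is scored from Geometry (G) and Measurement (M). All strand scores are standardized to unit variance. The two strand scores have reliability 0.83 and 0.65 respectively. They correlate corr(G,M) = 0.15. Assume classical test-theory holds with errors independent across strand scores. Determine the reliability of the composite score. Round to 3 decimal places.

0.774

Var(G+M) = 2 + 2·[0.15] = 2 + 0.3 = 2.3.
Under uncorrelated errors the observed covariances equal the true-score covariances, so only the own-variance terms attenuate.
True-score variance = [0.83 + 0.65] + 0.3 = 1.48 + 0.3 = 1.78.
Reliability = 1.78 / 2.3 = 0.774.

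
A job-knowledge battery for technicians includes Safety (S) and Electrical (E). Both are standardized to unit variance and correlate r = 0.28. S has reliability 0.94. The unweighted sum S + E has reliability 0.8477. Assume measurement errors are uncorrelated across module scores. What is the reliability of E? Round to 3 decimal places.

Var(S+E) = 2 + 2·0.28 = 2.560.
True-score variance = ρ_S + ρ_E + 2·0.28, so 0.8477 = (0.94 + ρ_E + 0.56) / 2.560.
ρ_E = 0.8477·2.560 − 0.94 − 0.56 = 0.670.

0.670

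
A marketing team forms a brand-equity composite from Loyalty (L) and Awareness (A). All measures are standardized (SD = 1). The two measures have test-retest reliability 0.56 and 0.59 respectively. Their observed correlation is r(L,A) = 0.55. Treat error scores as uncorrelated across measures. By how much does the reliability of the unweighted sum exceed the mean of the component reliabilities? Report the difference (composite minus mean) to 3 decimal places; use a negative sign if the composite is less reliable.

Var(sum) = 2 + 1.1 = 3.1; true-score variance = 1.15 + 1.1 = 2.25; composite reliability = 0.7258.
Mean component reliability = 0.5750.
Difference = 0.7258 − 0.5750 = 0.151.

0.151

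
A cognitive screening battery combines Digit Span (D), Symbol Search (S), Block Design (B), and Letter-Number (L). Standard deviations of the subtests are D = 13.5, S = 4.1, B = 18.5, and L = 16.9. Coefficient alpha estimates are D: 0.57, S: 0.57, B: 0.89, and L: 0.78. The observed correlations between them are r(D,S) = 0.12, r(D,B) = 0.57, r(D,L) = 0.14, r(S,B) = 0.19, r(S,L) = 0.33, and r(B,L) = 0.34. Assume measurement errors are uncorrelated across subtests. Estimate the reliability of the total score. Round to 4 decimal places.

Var(D+S+B+L) = 13.5² + 4.1² + 18.5² + 16.9² + 2·[13.5·4.1·0.12 + 13.5·18.5·0.57 + 13.5·16.9·0.14 + 4.1·18.5·0.19 + 4.1·16.9·0.33 + 18.5·16.9·0.34] = 826.92 + 649.037 = 1475.96.
Because errors are independent across components, Cov(Tᵢ,Tⱼ) = Cov(Xᵢ,Xⱼ); the off-diagonal part of the true-score variance is the same as above.
True-score variance = [13.5²·0.57 + 4.1²·0.57 + 18.5²·0.89 + 16.9²·0.78] + 649.037 = 640.842 + 649.037 = 1289.88.
Reliability = 1289.88 / 1475.96 = 0.8739.

0.8739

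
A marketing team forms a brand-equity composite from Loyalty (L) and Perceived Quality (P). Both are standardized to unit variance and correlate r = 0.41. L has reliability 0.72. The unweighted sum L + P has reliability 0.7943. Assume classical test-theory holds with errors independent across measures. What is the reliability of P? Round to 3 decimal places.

Var(L+P) = 2 + 2·0.41 = 2.820.
True-score variance = ρ_L + ρ_P + 2·0.41, so 0.7943 = (0.72 + ρ_P + 0.82) / 2.820.
ρ_P = 0.7943·2.820 − 0.72 − 0.82 = 0.700.

0.700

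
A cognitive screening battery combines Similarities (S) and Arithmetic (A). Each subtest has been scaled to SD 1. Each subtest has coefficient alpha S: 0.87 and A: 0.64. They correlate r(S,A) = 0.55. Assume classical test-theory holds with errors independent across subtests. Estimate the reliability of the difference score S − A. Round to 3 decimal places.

0.456

Var(S−A) = 1 + 1 − 2·0.55 = 2 − 1.1 = 0.9.
Under uncorrelated errors the observed covariances equal the true-score covariances, so only the own-variance terms attenuate.
True-score variance = [0.87 + 0.64] − 1.1 = 1.51 − 1.1 = 0.41.
Reliability = 0.41 / 0.9 = 0.456.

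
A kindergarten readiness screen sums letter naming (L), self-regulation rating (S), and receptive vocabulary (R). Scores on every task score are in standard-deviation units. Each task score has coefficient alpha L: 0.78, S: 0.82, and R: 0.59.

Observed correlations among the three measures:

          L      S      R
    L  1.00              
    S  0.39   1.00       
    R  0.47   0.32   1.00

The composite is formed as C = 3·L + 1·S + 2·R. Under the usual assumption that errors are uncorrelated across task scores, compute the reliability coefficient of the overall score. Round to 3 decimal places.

Var(C) = 3² + 1 + 2² + 2·[3·0.39 + 6·0.47 + 2·0.32] = 14 + 9.26 = 23.26.
Under uncorrelated errors the observed covariances equal the true-score covariances, so only the own-variance terms attenuate.
True-score variance = [3²·0.78 + 0.82 + 2²·0.59] + 9.26 = 10.2 + 9.26 = 19.46.
Reliability = 19.46 / 23.26 = 0.837.

0.837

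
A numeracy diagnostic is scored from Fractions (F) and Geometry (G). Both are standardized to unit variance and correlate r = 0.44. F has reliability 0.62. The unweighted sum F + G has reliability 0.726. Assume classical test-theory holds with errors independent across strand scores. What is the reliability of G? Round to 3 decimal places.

Var(F+G) = 2 + 2·0.44 = 2.880.
True-score variance = ρ_F + ρ_G + 2·0.44, so 0.726 = (0.62 + ρ_G + 0.88) / 2.880.
ρ_G = 0.726·2.880 − 0.62 − 0.88 = 0.591.

0.591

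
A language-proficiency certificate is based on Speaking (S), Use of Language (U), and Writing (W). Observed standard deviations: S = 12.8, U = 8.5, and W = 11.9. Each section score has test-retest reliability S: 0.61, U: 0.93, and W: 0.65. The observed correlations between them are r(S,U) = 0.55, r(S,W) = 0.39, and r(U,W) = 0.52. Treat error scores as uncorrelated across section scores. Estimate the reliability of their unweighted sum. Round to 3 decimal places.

0.836

Var(S+U+W) = 12.8² + 8.5² + 11.9² + 2·[12.8·8.5·0.55 + 12.8·11.9·0.39 + 8.5·11.9·0.52] = 377.7 + 343.686 = 721.386.
Because errors are independent across components, Cov(Tᵢ,Tⱼ) = Cov(Xᵢ,Xⱼ); the off-diagonal part of the true-score variance is the same as above.
True-score variance = [12.8²·0.61 + 8.5²·0.93 + 11.9²·0.65] + 343.686 = 259.181 + 343.686 = 602.867.
Reliability = 602.867 / 721.386 = 0.836.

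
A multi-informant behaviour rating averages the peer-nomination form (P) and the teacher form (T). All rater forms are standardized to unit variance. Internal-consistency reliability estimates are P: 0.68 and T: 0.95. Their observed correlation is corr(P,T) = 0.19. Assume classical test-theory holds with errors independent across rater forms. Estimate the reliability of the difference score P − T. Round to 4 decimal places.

0.7716

Var(P−T) = 1 + 1 − 2·0.19 = 2 − 0.38 = 1.62.
Because errors are independent across components, Cov(Tᵢ,Tⱼ) = Cov(Xᵢ,Xⱼ); the off-diagonal part of the true-score variance is the same as above.
True-score variance = [0.68 + 0.95] − 0.38 = 1.63 − 0.38 = 1.25.
Reliability = 1.25 / 1.62 = 0.7716.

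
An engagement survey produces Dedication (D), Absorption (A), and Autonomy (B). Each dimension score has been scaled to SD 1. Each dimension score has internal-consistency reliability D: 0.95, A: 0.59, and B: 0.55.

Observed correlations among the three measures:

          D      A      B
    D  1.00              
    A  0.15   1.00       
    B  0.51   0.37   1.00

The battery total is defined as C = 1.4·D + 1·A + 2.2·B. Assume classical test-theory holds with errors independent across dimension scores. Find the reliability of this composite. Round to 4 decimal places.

0.7932

Var(C) = 1.4² + 1 + 2.2² + 2·[1.4·0.15 + 3.08·0.51 + 2.2·0.37] = 7.8 + 5.1896 = 12.9896.
Because errors are independent across components, Cov(Tᵢ,Tⱼ) = Cov(Xᵢ,Xⱼ); the off-diagonal part of the true-score variance is the same as above.
True-score variance = [1.4²·0.95 + 0.59 + 2.2²·0.55] + 5.1896 = 5.114 + 5.1896 = 10.3036.
Reliability = 10.3036 / 12.9896 = 0.7932.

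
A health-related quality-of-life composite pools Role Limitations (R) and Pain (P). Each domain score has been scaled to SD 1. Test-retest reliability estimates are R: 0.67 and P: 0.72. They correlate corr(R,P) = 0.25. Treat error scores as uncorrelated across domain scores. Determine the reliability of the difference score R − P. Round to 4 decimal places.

0.5933

Var(R−P) = 1 + 1 − 2·0.25 = 2 − 0.5 = 1.5.
With uncorrelated errors the cross-covariances are all true-score covariance, so they carry over unchanged; only the diagonal terms shrink to ρᵢσᵢ².
True-score variance = [0.67 + 0.72] − 0.5 = 1.39 − 0.5 = 0.89.
Reliability = 0.89 / 1.5 = 0.5933.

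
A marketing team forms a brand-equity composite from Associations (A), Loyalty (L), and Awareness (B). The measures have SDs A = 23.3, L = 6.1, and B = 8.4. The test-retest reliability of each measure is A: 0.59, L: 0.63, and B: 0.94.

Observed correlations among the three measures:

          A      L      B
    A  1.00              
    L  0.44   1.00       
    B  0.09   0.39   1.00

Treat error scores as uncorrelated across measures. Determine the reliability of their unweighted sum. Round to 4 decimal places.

Var(A+L+B) = 23.3² + 6.1² + 8.4² + 2·[23.3·6.1·0.44 + 23.3·8.4·0.09 + 6.1·8.4·0.39] = 650.66 + 200.271 = 850.931.
With uncorrelated errors the cross-covariances are all true-score covariance, so they carry over unchanged; only the diagonal terms shrink to ρᵢσᵢ².
True-score variance = [23.3²·0.59 + 6.1²·0.63 + 8.4²·0.94] + 200.271 = 410.074 + 200.271 = 610.345.
Reliability = 610.345 / 850.931 = 0.7173.

0.7173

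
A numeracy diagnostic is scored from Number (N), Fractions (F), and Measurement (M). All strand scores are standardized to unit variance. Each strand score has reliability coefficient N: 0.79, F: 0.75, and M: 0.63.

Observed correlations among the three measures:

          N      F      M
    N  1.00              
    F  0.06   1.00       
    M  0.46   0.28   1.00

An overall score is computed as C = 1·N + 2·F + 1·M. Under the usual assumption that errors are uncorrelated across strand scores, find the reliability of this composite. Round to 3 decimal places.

0.809

Var(C) = 1 + 2² + 1 + 2·[2·0.06 + 0.46 + 2·0.28] = 6 + 2.28 = 8.28.
Because errors are independent across components, Cov(Tᵢ,Tⱼ) = Cov(Xᵢ,Xⱼ); the off-diagonal part of the true-score variance is the same as above.
True-score variance = [0.79 + 2²·0.75 + 0.63] + 2.28 = 4.42 + 2.28 = 6.7.
Reliability = 6.7 / 8.28 = 0.809.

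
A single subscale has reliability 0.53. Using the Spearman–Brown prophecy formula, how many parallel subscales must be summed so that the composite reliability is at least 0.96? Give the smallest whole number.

k ≥ ρ*(1−ρ₁)/(ρ₁(1−ρ*)) = 0.96·0.47 / (0.53·0.04) = 21.283.
Smallest integer k = 22.

22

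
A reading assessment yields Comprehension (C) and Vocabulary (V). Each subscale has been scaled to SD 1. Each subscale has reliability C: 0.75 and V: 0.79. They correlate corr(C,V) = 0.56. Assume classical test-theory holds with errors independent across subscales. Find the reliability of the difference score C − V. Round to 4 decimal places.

0.4773

Var(C−V) = 1 + 1 − 2·0.56 = 2 − 1.12 = 0.88.
Under uncorrelated errors the observed covariances equal the true-score covariances, so only the own-variance terms attenuate.
True-score variance = [0.75 + 0.79] − 1.12 = 1.54 − 1.12 = 0.42.
Reliability = 0.42 / 0.88 = 0.4773.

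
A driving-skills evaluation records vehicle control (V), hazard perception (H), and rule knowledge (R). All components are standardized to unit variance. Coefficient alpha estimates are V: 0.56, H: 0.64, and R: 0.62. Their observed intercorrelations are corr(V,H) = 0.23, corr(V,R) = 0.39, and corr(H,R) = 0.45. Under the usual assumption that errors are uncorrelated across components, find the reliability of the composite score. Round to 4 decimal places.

0.7704

Var(V+H+R) = 3 + 2·[0.23 + 0.39 + 0.45] = 3 + 2.14 = 5.14.
Because errors are independent across components, Cov(Tᵢ,Tⱼ) = Cov(Xᵢ,Xⱼ); the off-diagonal part of the true-score variance is the same as above.
True-score variance = [0.56 + 0.64 + 0.62] + 2.14 = 1.82 + 2.14 = 3.96.
Reliability = 3.96 / 5.14 = 0.7704.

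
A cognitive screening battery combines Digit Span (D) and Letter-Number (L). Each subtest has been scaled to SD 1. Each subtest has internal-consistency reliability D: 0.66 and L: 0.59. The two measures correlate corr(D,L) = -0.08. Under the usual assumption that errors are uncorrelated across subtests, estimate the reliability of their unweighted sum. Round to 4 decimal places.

0.5924

Var(D+L) = 2 + 2·[(-0.08)] = 2 − 0.16 = 1.84.
With uncorrelated errors the cross-covariances are all true-score covariance, so they carry over unchanged; only the diagonal terms shrink to ρᵢσᵢ².
True-score variance = [0.66 + 0.59] − 0.16 = 1.25 − 0.16 = 1.09.
Reliability = 1.09 / 1.84 = 0.5924.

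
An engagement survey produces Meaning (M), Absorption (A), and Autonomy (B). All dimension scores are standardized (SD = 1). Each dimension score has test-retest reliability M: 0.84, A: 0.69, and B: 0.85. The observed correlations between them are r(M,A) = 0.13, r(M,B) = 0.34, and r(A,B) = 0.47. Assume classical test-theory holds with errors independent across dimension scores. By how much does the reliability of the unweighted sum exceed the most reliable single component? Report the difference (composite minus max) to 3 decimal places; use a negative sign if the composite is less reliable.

Var(sum) = 3 + 1.88 = 4.88; true-score variance = 2.38 + 1.88 = 4.26; composite reliability = 0.8730.
Max component reliability = 0.8500.
Difference = 0.8730 − 0.8500 = 0.023.

0.023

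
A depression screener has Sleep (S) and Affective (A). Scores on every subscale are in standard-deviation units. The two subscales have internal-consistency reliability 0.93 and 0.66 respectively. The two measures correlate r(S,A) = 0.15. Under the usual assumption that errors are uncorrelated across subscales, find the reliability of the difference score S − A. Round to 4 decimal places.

Var(S−A) = 1 + 1 − 2·0.15 = 2 − 0.3 = 1.7.
With uncorrelated errors the cross-covariances are all true-score covariance, so they carry over unchanged; only the diagonal terms shrink to ρᵢσᵢ².
True-score variance = [0.93 + 0.66] − 0.3 = 1.59 − 0.3 = 1.29.
Reliability = 1.29 / 1.7 = 0.7588.

0.7588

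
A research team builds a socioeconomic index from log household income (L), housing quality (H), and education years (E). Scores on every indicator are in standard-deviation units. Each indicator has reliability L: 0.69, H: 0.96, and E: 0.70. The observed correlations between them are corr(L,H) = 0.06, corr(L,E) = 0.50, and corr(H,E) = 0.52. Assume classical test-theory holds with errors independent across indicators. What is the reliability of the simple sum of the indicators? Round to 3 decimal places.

0.874

Var(L+H+E) = 3 + 2·[0.06 + 0.50 + 0.52] = 3 + 2.16 = 5.16.
With uncorrelated errors the cross-covariances are all true-score covariance, so they carry over unchanged; only the diagonal terms shrink to ρᵢσᵢ².
True-score variance = [0.69 + 0.96 + 0.70] + 2.16 = 2.35 + 2.16 = 4.51.
Reliability = 4.51 / 5.16 = 0.874.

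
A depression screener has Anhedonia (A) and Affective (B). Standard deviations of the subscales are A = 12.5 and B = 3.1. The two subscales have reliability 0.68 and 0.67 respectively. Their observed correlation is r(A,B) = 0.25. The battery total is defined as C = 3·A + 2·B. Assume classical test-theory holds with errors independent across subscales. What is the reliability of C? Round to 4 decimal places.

Var(C) = 3²·12.5² + 2²·3.1² + 2·[6·12.5·3.1·0.25] = 1444.69 + 116.25 = 1560.94.
With uncorrelated errors the cross-covariances are all true-score covariance, so they carry over unchanged; only the diagonal terms shrink to ρᵢσᵢ².
True-score variance = [3²·12.5²·0.68 + 2²·3.1²·0.67] + 116.25 = 982.005 + 116.25 = 1098.25.
Reliability = 1098.25 / 1560.94 = 0.7036.

0.7036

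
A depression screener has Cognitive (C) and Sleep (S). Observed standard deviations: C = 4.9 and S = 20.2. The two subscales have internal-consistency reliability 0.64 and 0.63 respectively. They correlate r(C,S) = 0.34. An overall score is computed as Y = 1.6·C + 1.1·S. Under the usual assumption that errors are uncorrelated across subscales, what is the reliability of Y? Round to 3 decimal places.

Var(Y) = 1.6²·4.9² + 1.1²·20.2² + 2·[1.76·4.9·20.2·0.34] = 555.194 + 118.459 = 673.653.
With uncorrelated errors the cross-covariances are all true-score covariance, so they carry over unchanged; only the diagonal terms shrink to ρᵢσᵢ².
True-score variance = [1.6²·4.9²·0.64 + 1.1²·20.2²·0.63] + 118.459 = 350.387 + 118.459 = 468.846.
Reliability = 468.846 / 673.653 = 0.696.

0.696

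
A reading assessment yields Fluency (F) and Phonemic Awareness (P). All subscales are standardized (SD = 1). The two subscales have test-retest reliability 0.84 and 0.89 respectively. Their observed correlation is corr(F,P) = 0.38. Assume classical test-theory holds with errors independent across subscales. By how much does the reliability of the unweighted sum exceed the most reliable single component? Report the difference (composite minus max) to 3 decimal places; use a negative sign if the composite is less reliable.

0.012

Var(sum) = 2 + 0.76 = 2.76; true-score variance = 1.73 + 0.76 = 2.49; composite reliability = 0.9022.
Max component reliability = 0.8900.
Difference = 0.9022 − 0.8900 = 0.012.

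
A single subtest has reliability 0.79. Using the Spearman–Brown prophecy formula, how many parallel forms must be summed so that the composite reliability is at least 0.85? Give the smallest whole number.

k ≥ ρ*(1−ρ₁)/(ρ₁(1−ρ*)) = 0.85·0.21 / (0.79·0.15) = 1.506.
Smallest integer k = 2.

2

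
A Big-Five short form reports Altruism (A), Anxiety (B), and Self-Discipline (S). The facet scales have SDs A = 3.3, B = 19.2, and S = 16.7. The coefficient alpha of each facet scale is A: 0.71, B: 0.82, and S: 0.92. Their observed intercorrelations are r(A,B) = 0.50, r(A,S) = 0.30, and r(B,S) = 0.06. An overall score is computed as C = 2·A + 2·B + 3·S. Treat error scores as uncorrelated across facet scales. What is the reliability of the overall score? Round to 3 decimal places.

Var(C) = 2²·3.3² + 2²·19.2² + 3²·16.7² + 2·[4·3.3·19.2·0.50 + 6·3.3·16.7·0.30 + 6·19.2·16.7·0.06] = 4028.13 + 682.697 = 4710.83.
Because errors are independent across components, Cov(Tᵢ,Tⱼ) = Cov(Xᵢ,Xⱼ); the off-diagonal part of the true-score variance is the same as above.
True-score variance = [2²·3.3²·0.71 + 2²·19.2²·0.82 + 3²·16.7²·0.92] + 682.697 = 3549.28 + 682.697 = 4231.97.
Reliability = 4231.97 / 4710.83 = 0.898.

0.898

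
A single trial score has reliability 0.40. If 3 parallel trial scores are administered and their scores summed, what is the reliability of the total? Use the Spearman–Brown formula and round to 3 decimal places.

0.667

ρ_k = kρ / (1 + (k−1)ρ) = 3·0.40 / (1 + 2·0.40) = 1.200 / 1.800 = 0.667.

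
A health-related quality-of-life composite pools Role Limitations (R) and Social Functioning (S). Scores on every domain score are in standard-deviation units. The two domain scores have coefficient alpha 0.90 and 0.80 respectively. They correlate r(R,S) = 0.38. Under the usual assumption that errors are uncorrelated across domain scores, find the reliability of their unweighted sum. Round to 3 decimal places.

0.891

Var(R+S) = 2 + 2·[0.38] = 2 + 0.76 = 2.76.
Under uncorrelated errors the observed covariances equal the true-score covariances, so only the own-variance terms attenuate.
True-score variance = [0.90 + 0.80] + 0.76 = 1.7 + 0.76 = 2.46.
Reliability = 2.46 / 2.76 = 0.891.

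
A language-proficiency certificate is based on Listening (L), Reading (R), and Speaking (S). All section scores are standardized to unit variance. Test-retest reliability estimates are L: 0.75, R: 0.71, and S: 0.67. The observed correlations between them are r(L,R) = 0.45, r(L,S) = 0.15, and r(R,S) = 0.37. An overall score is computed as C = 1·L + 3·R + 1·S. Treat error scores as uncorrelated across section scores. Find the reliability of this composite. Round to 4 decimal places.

0.8033

Var(C) = 1 + 3² + 1 + 2·[3·0.45 + 0.15 + 3·0.37] = 11 + 5.22 = 16.22.
Because errors are independent across components, Cov(Tᵢ,Tⱼ) = Cov(Xᵢ,Xⱼ); the off-diagonal part of the true-score variance is the same as above.
True-score variance = [0.75 + 3²·0.71 + 0.67] + 5.22 = 7.81 + 5.22 = 13.03.
Reliability = 13.03 / 16.22 = 0.8033.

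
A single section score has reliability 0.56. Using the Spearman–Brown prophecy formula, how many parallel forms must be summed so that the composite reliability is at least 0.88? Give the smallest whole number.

6

k ≥ ρ*(1−ρ₁)/(ρ₁(1−ρ*)) = 0.88·0.44 / (0.56·0.12) = 5.762.
Smallest integer k = 6.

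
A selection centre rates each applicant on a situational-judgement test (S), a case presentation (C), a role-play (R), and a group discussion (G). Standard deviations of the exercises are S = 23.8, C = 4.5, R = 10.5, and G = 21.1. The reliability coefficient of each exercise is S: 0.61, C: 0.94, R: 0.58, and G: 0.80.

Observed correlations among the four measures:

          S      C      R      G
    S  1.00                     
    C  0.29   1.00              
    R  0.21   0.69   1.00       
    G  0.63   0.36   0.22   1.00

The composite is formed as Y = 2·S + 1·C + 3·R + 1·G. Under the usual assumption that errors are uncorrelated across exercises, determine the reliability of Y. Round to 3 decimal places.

0.779

Var(Y) = 2²·23.8² + 4.5² + 3²·10.5² + 21.1² + 2·[2·23.8·4.5·0.29 + 6·23.8·10.5·0.21 + 2·23.8·21.1·0.63 + 3·4.5·10.5·0.69 + 4.5·21.1·0.36 + 3·10.5·21.1·0.22] = 3723.47 + 2575.9 = 6299.37.
Under uncorrelated errors the observed covariances equal the true-score covariances, so only the own-variance terms attenuate.
True-score variance = [2²·23.8²·0.61 + 4.5²·0.94 + 3²·10.5²·0.58 + 21.1²·0.80] + 2575.9 = 2332.82 + 2575.9 = 4908.72.
Reliability = 4908.72 / 6299.37 = 0.779.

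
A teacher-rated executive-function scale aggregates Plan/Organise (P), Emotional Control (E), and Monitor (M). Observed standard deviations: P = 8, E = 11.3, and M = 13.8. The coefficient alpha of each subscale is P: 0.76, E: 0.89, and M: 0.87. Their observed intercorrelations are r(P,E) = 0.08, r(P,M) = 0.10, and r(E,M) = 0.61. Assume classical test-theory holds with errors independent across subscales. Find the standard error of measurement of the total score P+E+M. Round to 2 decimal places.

Var(total) = 382.13 + 226.791 = 608.921.
True-score variance = 327.967 + 226.791 = 554.758, so reliability = 0.9111.
Error variance = 608.921 − 554.758 = 54.1631; SEM = √54.1631 = 7.36.

7.36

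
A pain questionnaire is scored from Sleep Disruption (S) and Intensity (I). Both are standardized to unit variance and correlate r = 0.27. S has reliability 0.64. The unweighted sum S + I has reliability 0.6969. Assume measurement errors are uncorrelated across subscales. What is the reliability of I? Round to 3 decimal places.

Var(S+I) = 2 + 2·0.27 = 2.540.
True-score variance = ρ_S + ρ_I + 2·0.27, so 0.6969 = (0.64 + ρ_I + 0.54) / 2.540.
ρ_I = 0.6969·2.540 − 0.64 − 0.54 = 0.590.

0.590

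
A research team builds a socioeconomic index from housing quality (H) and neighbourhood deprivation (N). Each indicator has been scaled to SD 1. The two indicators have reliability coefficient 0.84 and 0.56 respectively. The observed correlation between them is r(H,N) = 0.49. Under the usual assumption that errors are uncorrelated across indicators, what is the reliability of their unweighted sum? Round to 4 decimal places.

Var(H+N) = 2 + 2·[0.49] = 2 + 0.98 = 2.98.
Under uncorrelated errors the observed covariances equal the true-score covariances, so only the own-variance terms attenuate.
True-score variance = [0.84 + 0.56] + 0.98 = 1.4 + 0.98 = 2.38.
Reliability = 2.38 / 2.98 = 0.7987.

0.7987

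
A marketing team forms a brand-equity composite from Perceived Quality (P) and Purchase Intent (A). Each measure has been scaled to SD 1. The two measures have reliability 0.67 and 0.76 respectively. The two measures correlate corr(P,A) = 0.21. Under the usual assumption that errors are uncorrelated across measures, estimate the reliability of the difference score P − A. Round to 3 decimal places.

0.639

Var(P−A) = 1 + 1 − 2·0.21 = 2 − 0.42 = 1.58.
Because errors are independent across components, Cov(Tᵢ,Tⱼ) = Cov(Xᵢ,Xⱼ); the off-diagonal part of the true-score variance is the same as above.
True-score variance = [0.67 + 0.76] − 0.42 = 1.43 − 0.42 = 1.01.
Reliability = 1.01 / 1.58 = 0.639.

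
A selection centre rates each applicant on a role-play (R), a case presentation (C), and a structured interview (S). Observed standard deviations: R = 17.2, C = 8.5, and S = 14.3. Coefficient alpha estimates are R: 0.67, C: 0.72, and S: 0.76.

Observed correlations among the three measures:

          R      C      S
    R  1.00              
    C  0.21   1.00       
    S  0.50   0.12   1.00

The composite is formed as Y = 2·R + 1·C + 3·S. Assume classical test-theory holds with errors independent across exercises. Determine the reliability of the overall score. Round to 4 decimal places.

0.8217

Var(Y) = 2²·17.2² + 8.5² + 3²·14.3² + 2·[2·17.2·8.5·0.21 + 6·17.2·14.3·0.50 + 3·8.5·14.3·0.12] = 3096.02 + 1686.08 = 4782.1.
With uncorrelated errors the cross-covariances are all true-score covariance, so they carry over unchanged; only the diagonal terms shrink to ρᵢσᵢ².
True-score variance = [2²·17.2²·0.67 + 8.5²·0.72 + 3²·14.3²·0.76] + 1686.08 = 2243.58 + 1686.08 = 3929.67.
Reliability = 3929.67 / 4782.1 = 0.8217.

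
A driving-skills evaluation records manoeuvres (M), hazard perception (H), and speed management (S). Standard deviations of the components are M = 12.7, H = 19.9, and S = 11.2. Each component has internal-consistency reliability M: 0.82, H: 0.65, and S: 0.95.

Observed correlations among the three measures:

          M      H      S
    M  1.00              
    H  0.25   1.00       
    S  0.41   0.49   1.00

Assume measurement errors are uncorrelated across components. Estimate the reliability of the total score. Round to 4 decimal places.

0.8480

Var(M+H+S) = 12.7² + 19.9² + 11.2² + 2·[12.7·19.9·0.25 + 12.7·11.2·0.41 + 19.9·11.2·0.49] = 682.74 + 461.424 = 1144.16.
Under uncorrelated errors the observed covariances equal the true-score covariances, so only the own-variance terms attenuate.
True-score variance = [12.7²·0.82 + 19.9²·0.65 + 11.2²·0.95] + 461.424 = 508.832 + 461.424 = 970.256.
Reliability = 970.256 / 1144.16 = 0.8480.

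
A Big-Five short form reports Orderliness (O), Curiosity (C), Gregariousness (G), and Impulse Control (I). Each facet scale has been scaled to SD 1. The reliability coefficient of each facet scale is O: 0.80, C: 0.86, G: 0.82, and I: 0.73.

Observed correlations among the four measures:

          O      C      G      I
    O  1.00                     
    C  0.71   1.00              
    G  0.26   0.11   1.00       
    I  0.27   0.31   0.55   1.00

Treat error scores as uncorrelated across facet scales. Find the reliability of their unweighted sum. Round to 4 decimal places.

Var(O+C+G+I) = 4 + 2·[0.71 + 0.26 + 0.27 + 0.11 + 0.31 + 0.55] = 4 + 4.42 = 8.42.
With uncorrelated errors the cross-covariances are all true-score covariance, so they carry over unchanged; only the diagonal terms shrink to ρᵢσᵢ².
True-score variance = [0.80 + 0.86 + 0.82 + 0.73] + 4.42 = 3.21 + 4.42 = 7.63.
Reliability = 7.63 / 8.42 = 0.9062.

0.9062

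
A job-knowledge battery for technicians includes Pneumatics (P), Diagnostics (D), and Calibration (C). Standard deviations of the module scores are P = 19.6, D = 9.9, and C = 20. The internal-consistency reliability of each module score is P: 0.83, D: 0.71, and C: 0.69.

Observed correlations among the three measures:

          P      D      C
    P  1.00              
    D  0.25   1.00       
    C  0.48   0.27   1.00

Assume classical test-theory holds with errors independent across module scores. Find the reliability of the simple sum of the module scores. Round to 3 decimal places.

0.851

Var(P+D+C) = 19.6² + 9.9² + 20² + 2·[19.6·9.9·0.25 + 19.6·20·0.48 + 9.9·20·0.27] = 882.17 + 580.26 = 1462.43.
With uncorrelated errors the cross-covariances are all true-score covariance, so they carry over unchanged; only the diagonal terms shrink to ρᵢσᵢ².
True-score variance = [19.6²·0.83 + 9.9²·0.71 + 20²·0.69] + 580.26 = 664.44 + 580.26 = 1244.7.
Reliability = 1244.7 / 1462.43 = 0.851.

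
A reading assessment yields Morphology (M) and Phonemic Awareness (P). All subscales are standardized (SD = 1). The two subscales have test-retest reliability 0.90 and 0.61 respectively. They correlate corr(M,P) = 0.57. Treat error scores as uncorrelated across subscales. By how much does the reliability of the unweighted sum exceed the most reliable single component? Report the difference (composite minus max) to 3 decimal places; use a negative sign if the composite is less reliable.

Var(sum) = 2 + 1.14 = 3.14; true-score variance = 1.51 + 1.14 = 2.65; composite reliability = 0.8439.
Max component reliability = 0.9000.
Difference = 0.8439 − 0.9000 = -0.056.

-0.056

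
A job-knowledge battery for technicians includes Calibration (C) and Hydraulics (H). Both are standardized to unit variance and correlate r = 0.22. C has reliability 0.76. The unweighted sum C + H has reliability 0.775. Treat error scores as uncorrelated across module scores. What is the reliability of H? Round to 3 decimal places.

Var(C+H) = 2 + 2·0.22 = 2.440.
True-score variance = ρ_C + ρ_H + 2·0.22, so 0.775 = (0.76 + ρ_H + 0.44) / 2.440.
ρ_H = 0.775·2.440 − 0.76 − 0.44 = 0.691.

0.691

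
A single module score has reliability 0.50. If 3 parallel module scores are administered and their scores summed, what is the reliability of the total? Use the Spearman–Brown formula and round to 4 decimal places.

0.7500

ρ_k = kρ / (1 + (k−1)ρ) = 3·0.50 / (1 + 2·0.50) = 1.500 / 2.000 = 0.7500.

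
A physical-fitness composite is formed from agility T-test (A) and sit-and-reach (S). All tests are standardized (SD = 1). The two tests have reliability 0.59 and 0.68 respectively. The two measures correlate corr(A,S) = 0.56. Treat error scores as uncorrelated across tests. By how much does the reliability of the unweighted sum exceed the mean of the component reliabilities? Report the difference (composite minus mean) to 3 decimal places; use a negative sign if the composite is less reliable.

0.131

Var(sum) = 2 + 1.12 = 3.12; true-score variance = 1.27 + 1.12 = 2.39; composite reliability = 0.7660.
Mean component reliability = 0.6350.
Difference = 0.7660 − 0.6350 = 0.131.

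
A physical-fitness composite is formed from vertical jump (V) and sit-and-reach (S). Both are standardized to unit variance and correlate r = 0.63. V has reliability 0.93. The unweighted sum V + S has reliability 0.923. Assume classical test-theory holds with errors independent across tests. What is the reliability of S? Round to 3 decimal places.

Var(V+S) = 2 + 2·0.63 = 3.260.
True-score variance = ρ_V + ρ_S + 2·0.63, so 0.923 = (0.93 + ρ_S + 1.26) / 3.260.
ρ_S = 0.923·3.260 − 0.93 − 1.26 = 0.819.

0.819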